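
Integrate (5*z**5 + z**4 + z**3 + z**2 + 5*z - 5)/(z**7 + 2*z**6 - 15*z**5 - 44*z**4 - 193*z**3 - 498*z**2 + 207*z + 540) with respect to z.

4105*log(z - 5)/14688 - log(z - 1)/200 - 7*log(z + 1)/360 + 293*log(z + 3)/288 - 4937*log(z + 4)/3375 + 14567*log(z**2 + 9)/153000 + 20119*atan(z/3)/76500 + C

Factor the denominator: (z - 5)*(z - 1)*(z + 1)*(z + 3)*(z + 4)*(z**2 + 9).
Partial-fraction decomposition: (14567*z + 60357)/(76500*(z**2 + 9)) - 4937/(3375*(z + 4)) + 293/(288*(z + 3)) - 7/(360*(z + 1)) - 1/(200*(z - 1)) + 4105/(14688*(z - 5)).
Integrate each term; A/(z−a) gives A·log|z−a|; the (Bz+D)/(z²+p²) term gives a log and an atan.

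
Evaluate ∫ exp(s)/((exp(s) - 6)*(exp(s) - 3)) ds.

log(exp(s) - 6)/3 - log(exp(s) - 3)/3 + C

Let u = e^s, du = e^s ds.
The integral becomes ∫ du/((u-6)(u-3)); decompose into partial fractions.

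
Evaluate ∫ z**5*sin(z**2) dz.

-z**4*cos(z**2)/2 + z**2*sin(z**2) + cos(z**2) + C

Let u = z², du = 2z dz; rewrite as (1/2)∫ u^2·sin(1u) du.
Now integrate by parts 2 times.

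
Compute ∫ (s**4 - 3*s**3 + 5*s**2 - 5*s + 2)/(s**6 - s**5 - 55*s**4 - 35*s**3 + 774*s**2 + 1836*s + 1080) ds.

Factor the denominator: (s - 6)**2*(s + 1)*(s + 2)*(s + 3)*(s + 5).
Partial-fraction decomposition: -48/(121*(s + 5)) + 56/(81*(s + 3)) - 3/(8*(s + 2)) + 2/(49*(s + 1)) + 151835/(3841992*(s - 6)) + 100/(693*(s - 6)**2).
Integrate each term; A/(s−a) gives A·log|s−a|; A/(s−a)² gives −A/(s−a).

151835*log(s - 6)/3841992 + 2*log(s + 1)/49 - 3*log(s + 2)/8 + 56*log(s + 3)/81 - 48*log(s + 5)/121 - 100/(693*s - 4158) + C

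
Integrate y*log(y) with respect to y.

Use integration by parts with u = log(y), dv = y dy.
Then du = 1/y dy and v = y**2/2.

y**2*log(y)/2 - y**2/4 + C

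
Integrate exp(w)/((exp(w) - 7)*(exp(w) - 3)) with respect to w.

Let u = e^w, du = e^w dw.
The integral becomes ∫ du/((u-7)(u-3)); decompose into partial fractions.

log(exp(w) - 7)/4 - log(exp(w) - 3)/4 + C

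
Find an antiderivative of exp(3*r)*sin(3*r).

Let I denote the integral. Integrate by parts with u = sin(3*r), dv = exp(3*r) dr, so v = exp(3*r)/3: I = exp(3*r)*sin(3*r)/3 − ∫ exp(3*r)*cos(3*r) dr.
Apply parts again with u = cos(3*r), dv = exp(3*r) dr: ∫ exp(3*r)*cos(3*r) dr = exp(3*r)*cos(3*r)/3 + I. Substituting back brings back I: I = exp(3*r)*sin(3*r)/3 - exp(3*r)*cos(3*r)/3 − I.
Solving for I: (1 + 1)·I equals the remaining terms, so I = (1/2)·(exp(3*r)*sin(3*r)/3 - exp(3*r)*cos(3*r)/3).

exp(3*r)*sin(3*r)/6 - exp(3*r)*cos(3*r)/6 + C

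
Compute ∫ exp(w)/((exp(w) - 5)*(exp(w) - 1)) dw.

Let u = e^w, du = e^w dw.
The integral becomes ∫ du/((u-1)(u-5)); decompose into partial fractions.

log(exp(w) - 5)/4 - log(exp(w) - 1)/4 + C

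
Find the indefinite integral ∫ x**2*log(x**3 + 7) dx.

Let u = x**3 + 7, so du = (3*x**2) dx.
The integral becomes (1/3)·∫ log(u) du; integrate by parts with u′=log(u), dv′=du.

x**3*log(x**3 + 7)/3 - x**3/3 + 7*log(x**3 + 7)/3 + C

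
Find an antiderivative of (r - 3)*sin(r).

Use integration by parts with u = r - 3, dv = sin(r) dr, so v = -cos(r).
Apply parts 1 times (tabular method): alternate signs, differentiate u down to 0, integrate dv up.

-r*cos(r) + sin(r) + 3*cos(r) + C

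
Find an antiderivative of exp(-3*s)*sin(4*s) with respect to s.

-3*exp(-3*s)*sin(4*s)/25 - 4*exp(-3*s)*cos(4*s)/25 + C

Let I denote the integral. Integrate by parts with u = sin(4*s), dv = exp(-3*s) ds, so v = -exp(-3*s)/3: I = -exp(-3*s)*sin(4*s)/3 + (4/3)·∫ exp(-3*s)*cos(4*s) ds.
Apply parts again with u = cos(4*s), dv = exp(-3*s) ds: ∫ exp(-3*s)*cos(4*s) ds = -exp(-3*s)*cos(4*s)/3 − (4/3)·I. Substituting back brings back I: I = -exp(-3*s)*sin(4*s)/3 - 4*exp(-3*s)*cos(4*s)/9 − (16/9)·I.
Solving for I: (1 + 16/9)·I equals the remaining terms, so I = (9/25)·(-exp(-3*s)*sin(4*s)/3 - 4*exp(-3*s)*cos(4*s)/9).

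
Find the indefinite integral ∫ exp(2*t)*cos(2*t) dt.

Let I denote the integral. Integrate by parts with u = cos(2*t), dv = exp(2*t) dt, so v = exp(2*t)/2: I = exp(2*t)*cos(2*t)/2 + ∫ exp(2*t)*sin(2*t) dt.
Apply parts again with u = sin(2*t), dv = exp(2*t) dt: ∫ exp(2*t)*sin(2*t) dt = exp(2*t)*sin(2*t)/2 − I. Substituting back brings back I: I = exp(2*t)*sin(2*t)/2 + exp(2*t)*cos(2*t)/2 − I.
Solving for I: (1 + 1)·I equals the remaining terms, so I = (1/2)·(exp(2*t)*sin(2*t)/2 + exp(2*t)*cos(2*t)/2).

exp(2*t)*sin(2*t)/4 + exp(2*t)*cos(2*t)/4 + C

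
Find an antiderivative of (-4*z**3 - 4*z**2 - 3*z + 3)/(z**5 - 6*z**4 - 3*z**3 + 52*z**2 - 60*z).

Factor the denominator: z*(z - 5)*(z - 2)**2*(z + 3).
Partial-fraction decomposition: 7/(50*(z + 3)) + 161/(100*(z - 2)) + 17/(10*(z - 2)**2) - 17/(10*(z - 5)) - 1/(20*z).
Integrate each term; A/(z−a) gives A·log|z−a|; A/(z−a)² gives −A/(z−a).

-log(z)/20 - 17*log(z - 5)/10 + 161*log(z - 2)/100 + 7*log(z + 3)/50 - 17/(10*z - 20) + C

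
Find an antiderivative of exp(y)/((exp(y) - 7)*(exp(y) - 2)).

log(exp(y) - 7)/5 - log(exp(y) - 2)/5 + C

Let u = e^y, du = e^y dy.
The integral becomes ∫ du/((u-2)(u-7)); decompose into partial fractions.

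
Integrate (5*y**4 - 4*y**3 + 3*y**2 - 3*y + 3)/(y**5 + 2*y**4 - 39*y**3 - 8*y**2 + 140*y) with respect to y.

3*log(y)/140 + 32*log(y - 5)/15 - 19*log(y - 2)/72 - 19*log(y + 2)/40 + 1129*log(y + 7)/315 + C

Factor the denominator: y*(y - 5)*(y - 2)*(y + 2)*(y + 7).
Partial-fraction decomposition: 1129/(315*(y + 7)) - 19/(40*(y + 2)) - 19/(72*(y - 2)) + 32/(15*(y - 5)) + 3/(140*y).
Integrate each term: A/(y−a) contributes A·log|y−a|.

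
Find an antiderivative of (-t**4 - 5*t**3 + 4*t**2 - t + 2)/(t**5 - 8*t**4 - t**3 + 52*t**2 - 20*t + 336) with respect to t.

-785*log(t - 7)/318 + 257*log(t - 4)/210 + 19*log(t + 3)/182 + 967*log(t**2 + 4)/13780 - 1041*atan(t/2)/6890 + C

Factor the denominator: (t - 7)*(t - 4)*(t + 3)*(t**2 + 4).
Partial-fraction decomposition: (967*t - 2082)/(6890*(t**2 + 4)) + 19/(182*(t + 3)) + 257/(210*(t - 4)) - 785/(318*(t - 7)).
Integrate each term; A/(t−a) gives A·log|t−a|; the (Bt+D)/(t²+p²) term gives a log and an atan.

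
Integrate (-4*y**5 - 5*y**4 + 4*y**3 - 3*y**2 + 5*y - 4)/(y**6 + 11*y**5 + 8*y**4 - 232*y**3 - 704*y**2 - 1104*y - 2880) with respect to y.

Factor the denominator: (y - 5)*(y + 4)*(y + 6)**2*(y**2 + 4).
Partial-fraction decomposition: 3*(129*y + 616)/(11600*(y**2 + 4)) - 4703/(48400*(y + 6)) + 11809/(440*(y + 6)**2) - 311/(90*(y + 4)) - 15179/(31581*(y - 5)).
Integrate each term; A/(y−a) gives A·log|y−a|; the (By+D)/(y²+p²) term gives a log and an atan.

-15179*log(y - 5)/31581 - 311*log(y + 4)/90 - 4703*log(y + 6)/48400 + 387*log(y**2 + 4)/23200 + 231*atan(y/2)/2900 - 11809/(440*y + 2640) + C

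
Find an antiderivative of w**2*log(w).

Use integration by parts with u = log(w), dv = w**2 dw.
Then du = 1/w dw and v = w**3/3.

w**3*log(w)/3 - w**3/9 + C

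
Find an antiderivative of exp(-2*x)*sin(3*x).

Let I denote the integral. Integrate by parts with u = sin(3*x), dv = exp(-2*x) dx, so v = -exp(-2*x)/2: I = -exp(-2*x)*sin(3*x)/2 + (3/2)·∫ exp(-2*x)*cos(3*x) dx.
Apply parts again with u = cos(3*x), dv = exp(-2*x) dx: ∫ exp(-2*x)*cos(3*x) dx = -exp(-2*x)*cos(3*x)/2 − (3/2)·I. Substituting back brings back I: I = -exp(-2*x)*sin(3*x)/2 - 3*exp(-2*x)*cos(3*x)/4 − (9/4)·I.
Solving for I: (1 + 9/4)·I equals the remaining terms, so I = (4/13)·(-exp(-2*x)*sin(3*x)/2 - 3*exp(-2*x)*cos(3*x)/4).

-2*exp(-2*x)*sin(3*x)/13 - 3*exp(-2*x)*cos(3*x)/13 + C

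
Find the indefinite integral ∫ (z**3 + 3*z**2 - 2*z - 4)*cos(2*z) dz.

z**3*sin(2*z)/2 + 3*z**2*sin(2*z)/2 + 3*z**2*cos(2*z)/4 - 7*z*sin(2*z)/4 + 3*z*cos(2*z)/2 - 11*sin(2*z)/4 - 7*cos(2*z)/8 + C

Use integration by parts with u = z**3 + 3*z**2 - 2*z - 4, dv = cos(2*z) dz, so v = sin(2*z)/2.
Apply parts 3 times (tabular method): alternate signs, differentiate u down to 0, integrate dv up.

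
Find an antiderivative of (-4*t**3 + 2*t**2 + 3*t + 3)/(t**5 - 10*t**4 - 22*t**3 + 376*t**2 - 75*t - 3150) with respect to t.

-125*log(t - 7)/24 + 257*log(t - 6)/33 - 27*log(t - 5)/10 - log(t + 3)/12 + 269*log(t + 5)/1320 + C

Factor the denominator: (t - 7)*(t - 6)*(t - 5)*(t + 3)*(t + 5).
Partial-fraction decomposition: 269/(1320*(t + 5)) - 1/(12*(t + 3)) - 27/(10*(t - 5)) + 257/(33*(t - 6)) - 125/(24*(t - 7)).
Integrate each term: A/(t−a) contributes A·log|t−a|.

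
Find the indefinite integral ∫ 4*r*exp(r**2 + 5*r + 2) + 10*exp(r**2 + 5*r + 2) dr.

Let u = r**2 + 5*r + 2, so du = (2*r + 5) dr.
Rewriting, the integral becomes 2·∫ e^u du = 2·e^u.
Substituting back, u = r**2 + 5*r + 2.

2*exp(r**2 + 5*r + 2) + C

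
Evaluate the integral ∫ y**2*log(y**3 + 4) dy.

y**3*log(y**3 + 4)/3 - y**3/3 + 4*log(y**3 + 4)/3 + C

Let u = y**3 + 4, so du = (3*y**2) dy.
The integral becomes (1/3)·∫ log(u) du; integrate by parts with u′=log(u), dv′=du.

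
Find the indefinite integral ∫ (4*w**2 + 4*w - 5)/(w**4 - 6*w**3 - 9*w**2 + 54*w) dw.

-5*log(w)/54 + 163*log(w - 6)/162 - 43*log(w - 3)/54 - 19*log(w + 3)/162 + C

Factor the denominator: w*(w - 6)*(w - 3)*(w + 3).
Partial-fraction decomposition: -19/(162*(w + 3)) - 43/(54*(w - 3)) + 163/(162*(w - 6)) - 5/(54*w).
Integrate each term: A/(w−a) contributes A·log|w−a|.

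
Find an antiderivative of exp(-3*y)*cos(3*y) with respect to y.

exp(-3*y)*sin(3*y)/6 - exp(-3*y)*cos(3*y)/6 + C

Let I denote the integral. Integrate by parts with u = cos(3*y), dv = exp(-3*y) dy, so v = -exp(-3*y)/3: I = -exp(-3*y)*cos(3*y)/3 − ∫ exp(-3*y)*sin(3*y) dy.
Apply parts again with u = sin(3*y), dv = exp(-3*y) dy: ∫ exp(-3*y)*sin(3*y) dy = -exp(-3*y)*sin(3*y)/3 + I. Substituting back brings back I: I = exp(-3*y)*sin(3*y)/3 - exp(-3*y)*cos(3*y)/3 − I.
Solving for I: (1 + 1)·I equals the remaining terms, so I = (1/2)·(exp(-3*y)*sin(3*y)/3 - exp(-3*y)*cos(3*y)/3).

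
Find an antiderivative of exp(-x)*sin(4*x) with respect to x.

-exp(-x)*sin(4*x)/17 - 4*exp(-x)*cos(4*x)/17 + C

Let I denote the integral. Integrate by parts with u = sin(4*x), dv = exp(-x) dx, so v = -exp(-x): I = -exp(-x)*sin(4*x) + 4·∫ exp(-x)*cos(4*x) dx.
Apply parts again with u = cos(4*x), dv = exp(-x) dx: ∫ exp(-x)*cos(4*x) dx = -exp(-x)*cos(4*x) − 4·I. Substituting back brings back I: I = -exp(-x)*sin(4*x) - 4*exp(-x)*cos(4*x) − 16·I.
Solving for I: (1 + 16)·I equals the remaining terms, so I = (1/17)·(-exp(-x)*sin(4*x) - 4*exp(-x)*cos(4*x)).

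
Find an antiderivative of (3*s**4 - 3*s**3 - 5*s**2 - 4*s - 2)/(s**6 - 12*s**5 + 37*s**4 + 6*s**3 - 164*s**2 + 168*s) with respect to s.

-log(s)/84 + 5899*log(s - 7)/6300 - 103*log(s - 3)/60 + 333*log(s - 2)/400 - 29*log(s + 2)/720 + 3/(20*s - 40) + C

Factor the denominator: s*(s - 7)*(s - 3)*(s - 2)**2*(s + 2).
Partial-fraction decomposition: -29/(720*(s + 2)) + 333/(400*(s - 2)) - 3/(20*(s - 2)**2) - 103/(60*(s - 3)) + 5899/(6300*(s - 7)) - 1/(84*s).
Integrate each term; A/(s−a) gives A·log|s−a|; A/(s−a)² gives −A/(s−a).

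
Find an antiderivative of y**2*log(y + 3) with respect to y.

y**3*log(y + 3)/3 - y**3/9 + y**2/2 - 3*y + 9*log(y + 3) + C

Use integration by parts with u = log(y + 3), dv = y**2 dy.
Then du = 1/(y + 3) dy and v = y**3/3.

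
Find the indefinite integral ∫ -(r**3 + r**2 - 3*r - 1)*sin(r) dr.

r**3*cos(r) - 3*r**2*sin(r) + r**2*cos(r) - 2*r*sin(r) - 9*r*cos(r) + 9*sin(r) - 3*cos(r) + C

Use integration by parts with u = r**3 + r**2 - 3*r - 1, dv = -sin(r) dr, so v = cos(r).
Apply parts 3 times (tabular method): alternate signs, differentiate u down to 0, integrate dv up.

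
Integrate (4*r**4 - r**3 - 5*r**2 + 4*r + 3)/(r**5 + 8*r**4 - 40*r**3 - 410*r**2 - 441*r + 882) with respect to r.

9047*log(r - 7)/10920 - 5*log(r - 1)/1344 + 99*log(r + 3)/160 - 1733*log(r + 6)/91 + 9677*log(r + 7)/448 + C

Factor the denominator: (r - 7)*(r - 1)*(r + 3)*(r + 6)*(r + 7).
Partial-fraction decomposition: 9677/(448*(r + 7)) - 1733/(91*(r + 6)) + 99/(160*(r + 3)) - 5/(1344*(r - 1)) + 9047/(10920*(r - 7)).
Integrate each term: A/(r−a) contributes A·log|r−a|.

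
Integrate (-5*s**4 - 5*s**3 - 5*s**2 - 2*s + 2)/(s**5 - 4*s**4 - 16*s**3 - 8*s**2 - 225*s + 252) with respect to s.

Factor the denominator: (s - 7)*(s - 1)*(s + 4)*(s**2 + 9).
Partial-fraction decomposition: -(942*s + 3607)/(1450*(s**2 + 9)) - 206/(275*(s + 4)) + 1/(20*(s - 1)) - 4659/(1276*(s - 7)).
Integrate each term; A/(s−a) gives A·log|s−a|; the (Bs+D)/(s²+p²) term gives a log and an atan.

-4659*log(s - 7)/1276 + log(s - 1)/20 - 206*log(s + 4)/275 - 471*log(s**2 + 9)/1450 - 3607*atan(s/3)/4350 + C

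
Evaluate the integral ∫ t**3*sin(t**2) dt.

-t**2*cos(t**2)/2 + sin(t**2)/2 + C

Let u = t², du = 2t dt; rewrite as (1/2)∫ u^1·sin(1u) du.
Now integrate by parts 1 time.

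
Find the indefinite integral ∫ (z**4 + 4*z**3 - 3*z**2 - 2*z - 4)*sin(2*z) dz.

-z**4*cos(2*z)/2 + z**3*sin(2*z) - 2*z**3*cos(2*z) + 3*z**2*sin(2*z) + 3*z**2*cos(2*z) - 3*z*sin(2*z) + 4*z*cos(2*z) - 2*sin(2*z) + cos(2*z)/2 + C

Use integration by parts with u = z**4 + 4*z**3 - 3*z**2 - 2*z - 4, dv = sin(2*z) dz, so v = -cos(2*z)/2.
Apply parts 4 times (tabular method): alternate signs, differentiate u down to 0, integrate dv up.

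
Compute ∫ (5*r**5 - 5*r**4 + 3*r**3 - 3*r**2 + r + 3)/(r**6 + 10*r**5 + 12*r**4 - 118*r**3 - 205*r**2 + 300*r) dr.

Factor the denominator: r*(r - 3)*(r - 1)*(r + 4)*(r + 5)**2.
Partial-fraction decomposition: -615719/(14400*(r + 5)) - 9601/(120*(r + 5)**2) + 6641/(140*(r + 4)) - 1/(90*(r - 1)) + 145/(448*(r - 3)) + 1/(100*r).
Integrate each term; A/(r−a) gives A·log|r−a|; A/(r−a)² gives −A/(r−a).

log(r)/100 + 145*log(r - 3)/448 - log(r - 1)/90 + 6641*log(r + 4)/140 - 615719*log(r + 5)/14400 + 9601/(120*r + 600) + C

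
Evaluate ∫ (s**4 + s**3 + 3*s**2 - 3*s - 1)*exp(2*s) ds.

(4*s**4 - 4*s**3 + 18*s**2 - 30*s + 11)*exp(2*s)/8 + C

Use integration by parts with u = s**4 + s**3 + 3*s**2 - 3*s - 1, dv = exp(2*s) ds, so v = exp(2*s)/2.
Apply parts 4 times (tabular method): alternate signs, differentiate u down to 0, integrate dv up.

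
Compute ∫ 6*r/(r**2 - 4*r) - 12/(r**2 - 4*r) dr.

Let u = r**2 - 4*r, so du = (2*r - 4) dr.
Rewriting, the integral becomes 3·∫ 1/u du = 3·log(u).
Substituting back, u = r**2 - 4*r.

3*log(r**2 - 4*r) + C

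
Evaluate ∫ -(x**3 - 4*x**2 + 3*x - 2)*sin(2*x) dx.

Use integration by parts with u = x**3 - 4*x**2 + 3*x - 2, dv = -sin(2*x) dx, so v = cos(2*x)/2.
Apply parts 3 times (tabular method): alternate signs, differentiate u down to 0, integrate dv up.

x**3*cos(2*x)/2 - 3*x**2*sin(2*x)/4 - 2*x**2*cos(2*x) + 2*x*sin(2*x) + 3*x*cos(2*x)/4 - 3*sin(2*x)/8 + C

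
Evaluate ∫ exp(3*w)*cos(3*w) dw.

exp(3*w)*sin(3*w)/6 + exp(3*w)*cos(3*w)/6 + C

Let I denote the integral. Integrate by parts with u = cos(3*w), dv = exp(3*w) dw, so v = exp(3*w)/3: I = exp(3*w)*cos(3*w)/3 + ∫ exp(3*w)*sin(3*w) dw.
Apply parts again with u = sin(3*w), dv = exp(3*w) dw: ∫ exp(3*w)*sin(3*w) dw = exp(3*w)*sin(3*w)/3 − I. Substituting back brings back I: I = exp(3*w)*sin(3*w)/3 + exp(3*w)*cos(3*w)/3 − I.
Solving for I: (1 + 1)·I equals the remaining terms, so I = (1/2)·(exp(3*w)*sin(3*w)/3 + exp(3*w)*cos(3*w)/3).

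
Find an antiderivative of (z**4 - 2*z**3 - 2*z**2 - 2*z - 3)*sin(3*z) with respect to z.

Use integration by parts with u = z**4 - 2*z**3 - 2*z**2 - 2*z - 3, dv = sin(3*z) dz, so v = -cos(3*z)/3.
Apply parts 4 times (tabular method): alternate signs, differentiate u down to 0, integrate dv up.

-z**4*cos(3*z)/3 + 4*z**3*sin(3*z)/9 + 2*z**3*cos(3*z)/3 - 2*z**2*sin(3*z)/3 + 10*z**2*cos(3*z)/9 - 20*z*sin(3*z)/27 + 2*z*cos(3*z)/9 - 2*sin(3*z)/27 + 61*cos(3*z)/81 + C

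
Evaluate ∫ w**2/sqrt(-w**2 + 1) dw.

Substitute w = sin(θ), so dw = cos(θ) dθ and the radical becomes sqrt(-w**2 + 1) = cos(θ) by the Pythagorean identity.
Integrate the resulting trig expression in θ, then back-substitute θ = asin(w), sin(θ) = w, cos(θ) = sqrt(-w**2 + 1) (absorbing any constant into C).

-w*sqrt(-w**2 + 1)/2 + asin(w)/2 + C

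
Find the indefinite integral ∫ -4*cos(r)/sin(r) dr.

Let u = sin(r), so du = (cos(r)) dr.
Rewriting, the integral becomes -4·∫ 1/u du = -4·log(u).
Substituting back, u = sin(r).

-4*log(sin(r)) + C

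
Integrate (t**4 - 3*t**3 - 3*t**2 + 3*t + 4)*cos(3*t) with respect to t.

t**4*sin(3*t)/3 - t**3*sin(3*t) + 4*t**3*cos(3*t)/9 - 13*t**2*sin(3*t)/9 - t**2*cos(3*t) + 5*t*sin(3*t)/3 - 26*t*cos(3*t)/27 + 134*sin(3*t)/81 + 5*cos(3*t)/9 + C

Use integration by parts with u = t**4 - 3*t**3 - 3*t**2 + 3*t + 4, dv = cos(3*t) dt, so v = sin(3*t)/3.
Apply parts 4 times (tabular method): alternate signs, differentiate u down to 0, integrate dv up.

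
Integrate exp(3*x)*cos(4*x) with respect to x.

Let I denote the integral. Integrate by parts with u = cos(4*x), dv = exp(3*x) dx, so v = exp(3*x)/3: I = exp(3*x)*cos(4*x)/3 + (4/3)·∫ exp(3*x)*sin(4*x) dx.
Apply parts again with u = sin(4*x), dv = exp(3*x) dx: ∫ exp(3*x)*sin(4*x) dx = exp(3*x)*sin(4*x)/3 − (4/3)·I. Substituting back brings back I: I = 4*exp(3*x)*sin(4*x)/9 + exp(3*x)*cos(4*x)/3 − (16/9)·I.
Solving for I: (1 + 16/9)·I equals the remaining terms, so I = (9/25)·(4*exp(3*x)*sin(4*x)/9 + exp(3*x)*cos(4*x)/3).

4*exp(3*x)*sin(4*x)/25 + 3*exp(3*x)*cos(4*x)/25 + C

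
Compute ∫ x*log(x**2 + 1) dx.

Let u = x**2 + 1, so du = (2*x) dx.
The integral becomes (1/2)·∫ log(u) du; integrate by parts with u′=log(u), dv′=du.

x**2*log(x**2 + 1)/2 - x**2/2 + log(x**2 + 1)/2 + C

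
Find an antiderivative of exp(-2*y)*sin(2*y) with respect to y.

-exp(-2*y)*sin(2*y)/4 - exp(-2*y)*cos(2*y)/4 + C

Let I denote the integral. Integrate by parts with u = sin(2*y), dv = exp(-2*y) dy, so v = -exp(-2*y)/2: I = -exp(-2*y)*sin(2*y)/2 + ∫ exp(-2*y)*cos(2*y) dy.
Apply parts again with u = cos(2*y), dv = exp(-2*y) dy: ∫ exp(-2*y)*cos(2*y) dy = -exp(-2*y)*cos(2*y)/2 − I. Substituting back brings back I: I = -exp(-2*y)*sin(2*y)/2 - exp(-2*y)*cos(2*y)/2 − I.
Solving for I: (1 + 1)·I equals the remaining terms, so I = (1/2)·(-exp(-2*y)*sin(2*y)/2 - exp(-2*y)*cos(2*y)/2).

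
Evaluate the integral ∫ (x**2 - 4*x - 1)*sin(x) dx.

Use integration by parts with u = x**2 - 4*x - 1, dv = sin(x) dx, so v = -cos(x).
Apply parts 2 times (tabular method): alternate signs, differentiate u down to 0, integrate dv up.

-x**2*cos(x) + 2*x*sin(x) + 4*x*cos(x) - 4*sin(x) + 3*cos(x) + C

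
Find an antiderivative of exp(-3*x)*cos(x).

exp(-3*x)*sin(x)/10 - 3*exp(-3*x)*cos(x)/10 + C

Let I denote the integral. Integrate by parts with u = cos(x), dv = exp(-3*x) dx, so v = -exp(-3*x)/3: I = -exp(-3*x)*cos(x)/3 − (1/3)·∫ exp(-3*x)*sin(x) dx.
Apply parts again with u = sin(x), dv = exp(-3*x) dx: ∫ exp(-3*x)*sin(x) dx = -exp(-3*x)*sin(x)/3 + (1/3)·I. Substituting back brings back I: I = exp(-3*x)*sin(x)/9 - exp(-3*x)*cos(x)/3 − (1/9)·I.
Solving for I: (1 + 1/9)·I equals the remaining terms, so I = (9/10)·(exp(-3*x)*sin(x)/9 - exp(-3*x)*cos(x)/3).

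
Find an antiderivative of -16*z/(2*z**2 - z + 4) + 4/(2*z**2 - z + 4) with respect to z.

Let u = 2*z**2 - z + 4, so du = (4*z - 1) dz.
Rewriting, the integral becomes -4·∫ 1/u du = -4·log(u).
Substituting back, u = 2*z**2 - z + 4.

-4*log(2*z**2 - z + 4) + C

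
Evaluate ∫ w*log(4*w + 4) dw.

w**2*log(4*w + 4)/2 - w**2/4 + w/2 - log(w + 1)/2 + C

Use integration by parts with u = log(4*w + 4), dv = w dw.
Then du = 4/(4*w + 4) dw and v = w**2/2.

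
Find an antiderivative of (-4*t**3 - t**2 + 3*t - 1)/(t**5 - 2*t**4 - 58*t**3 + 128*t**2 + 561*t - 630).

-883*log(t - 6)/585 + 511*log(t - 5)/384 - 3*log(t - 1)/640 - 89*log(t + 3)/1152 + 1301*log(t + 7)/4992 + C

Factor the denominator: (t - 6)*(t - 5)*(t - 1)*(t + 3)*(t + 7).
Partial-fraction decomposition: 1301/(4992*(t + 7)) - 89/(1152*(t + 3)) - 3/(640*(t - 1)) + 511/(384*(t - 5)) - 883/(585*(t - 6)).
Integrate each term: A/(t−a) contributes A·log|t−a|.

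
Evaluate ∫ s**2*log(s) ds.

Use integration by parts with u = log(s), dv = s**2 ds.
Then du = 1/s ds and v = s**3/3.

s**3*log(s)/3 - s**3/9 + C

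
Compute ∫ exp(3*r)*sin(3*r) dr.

Let I denote the integral. Integrate by parts with u = sin(3*r), dv = exp(3*r) dr, so v = exp(3*r)/3: I = exp(3*r)*sin(3*r)/3 − ∫ exp(3*r)*cos(3*r) dr.
Apply parts again with u = cos(3*r), dv = exp(3*r) dr: ∫ exp(3*r)*cos(3*r) dr = exp(3*r)*cos(3*r)/3 + I. Substituting back brings back I: I = exp(3*r)*sin(3*r)/3 - exp(3*r)*cos(3*r)/3 − I.
Solving for I: (1 + 1)·I equals the remaining terms, so I = (1/2)·(exp(3*r)*sin(3*r)/3 - exp(3*r)*cos(3*r)/3).

exp(3*r)*sin(3*r)/6 - exp(3*r)*cos(3*r)/6 + C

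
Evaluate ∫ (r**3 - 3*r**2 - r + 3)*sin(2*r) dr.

Use integration by parts with u = r**3 - 3*r**2 - r + 3, dv = sin(2*r) dr, so v = -cos(2*r)/2.
Apply parts 3 times (tabular method): alternate signs, differentiate u down to 0, integrate dv up.

-r**3*cos(2*r)/2 + 3*r**2*sin(2*r)/4 + 3*r**2*cos(2*r)/2 - 3*r*sin(2*r)/2 + 5*r*cos(2*r)/4 - 5*sin(2*r)/8 - 9*cos(2*r)/4 + C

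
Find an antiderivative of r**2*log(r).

r**3*log(r)/3 - r**3/9 + C

Use integration by parts with u = log(r), dv = r**2 dr.
Then du = 1/r dr and v = r**3/3.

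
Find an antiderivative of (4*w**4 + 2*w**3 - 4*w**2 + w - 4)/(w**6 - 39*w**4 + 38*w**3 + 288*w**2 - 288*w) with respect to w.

log(w)/72 + 19961*log(w - 4)/88200 - log(w - 1)/252 + 227*log(w + 3)/1764 - 2299*log(w + 6)/6300 - 136/(105*w - 420) + C

Factor the denominator: w*(w - 4)**2*(w - 1)*(w + 3)*(w + 6).
Partial-fraction decomposition: -2299/(6300*(w + 6)) + 227/(1764*(w + 3)) - 1/(252*(w - 1)) + 19961/(88200*(w - 4)) + 136/(105*(w - 4)**2) + 1/(72*w).
Integrate each term; A/(w−a) gives A·log|w−a|; A/(w−a)² gives −A/(w−a).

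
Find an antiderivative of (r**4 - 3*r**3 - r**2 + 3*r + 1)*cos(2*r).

r**4*sin(2*r)/2 - 3*r**3*sin(2*r)/2 + r**3*cos(2*r) - 2*r**2*sin(2*r) - 9*r**2*cos(2*r)/4 + 15*r*sin(2*r)/4 - 2*r*cos(2*r) + 3*sin(2*r)/2 + 15*cos(2*r)/8 + C

Use integration by parts with u = r**4 - 3*r**3 - r**2 + 3*r + 1, dv = cos(2*r) dr, so v = sin(2*r)/2.
Apply parts 4 times (tabular method): alternate signs, differentiate u down to 0, integrate dv up.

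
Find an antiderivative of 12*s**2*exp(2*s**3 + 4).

Let u = 2*s**3 + 4, so du = (6*s**2) ds.
Rewriting, the integral becomes 2·∫ e^u du = 2·e^u.
Substituting back, u = 2*s**3 + 4.

2*exp(2*s**3 + 4) + C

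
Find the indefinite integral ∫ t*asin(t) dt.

t**2*asin(t)/2 + t*sqrt(-t**2 + 1)/4 - asin(t)/4 + C

Use integration by parts with u = arcsin(t), dv = t dt.
Then du = 1/sqrt(-t**2 + 1) dt.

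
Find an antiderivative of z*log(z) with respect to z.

Use integration by parts with u = log(z), dv = z dz.
Then du = 1/z dz and v = z**2/2.

z**2*log(z)/2 - z**2/4 + C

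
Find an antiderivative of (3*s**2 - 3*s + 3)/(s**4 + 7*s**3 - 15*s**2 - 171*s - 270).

63*log(s - 5)/704 + 233*log(s + 3)/192 - 43*log(s + 6)/33 + 13/(8*s + 24) + C

Factor the denominator: (s - 5)*(s + 3)**2*(s + 6).
Partial-fraction decomposition: -43/(33*(s + 6)) + 233/(192*(s + 3)) - 13/(8*(s + 3)**2) + 63/(704*(s - 5)).
Integrate each term; A/(s−a) gives A·log|s−a|; A/(s−a)² gives −A/(s−a).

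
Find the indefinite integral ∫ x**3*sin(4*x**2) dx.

Let u = x², du = 2x dx; rewrite as (1/2)∫ u^1·sin(4u) du.
Now integrate by parts 1 time.

-x**2*cos(4*x**2)/8 + sin(4*x**2)/32 + C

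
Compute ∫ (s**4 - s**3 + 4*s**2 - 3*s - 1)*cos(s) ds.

Use integration by parts with u = s**4 - s**3 + 4*s**2 - 3*s - 1, dv = cos(s) ds, so v = sin(s).
Apply parts 4 times (tabular method): alternate signs, differentiate u down to 0, integrate dv up.

s**4*sin(s) - s**3*sin(s) + 4*s**3*cos(s) - 8*s**2*sin(s) - 3*s**2*cos(s) + 3*s*sin(s) - 16*s*cos(s) + 15*sin(s) + 3*cos(s) + C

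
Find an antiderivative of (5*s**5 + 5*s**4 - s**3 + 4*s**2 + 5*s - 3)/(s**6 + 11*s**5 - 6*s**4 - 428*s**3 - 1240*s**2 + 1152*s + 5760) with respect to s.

Factor the denominator: (s - 6)*(s - 2)*(s + 4)**2*(s + 5)*(s + 6).
Partial-fraction decomposition: 10691/(128*(s + 6)) - 12303/(77*(s + 5)) + 19303/(240*(s + 4)) - 249/(8*(s + 4)**2) - 85/(2688*(s - 2)) + 3021/(3520*(s - 6)).
Integrate each term; A/(s−a) gives A·log|s−a|; A/(s−a)² gives −A/(s−a).

3021*log(s - 6)/3520 - 85*log(s - 2)/2688 + 19303*log(s + 4)/240 - 12303*log(s + 5)/77 + 10691*log(s + 6)/128 + 249/(8*s + 32) + C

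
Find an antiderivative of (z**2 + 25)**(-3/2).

Substitute z = 5·tan(θ), so dz = 5·sec(θ)^2 dθ and the radical becomes sqrt(z**2 + 25) = 5·sec(θ) by the Pythagorean identity.
Integrate the resulting trig expression in θ, then back-substitute tan(θ) = z/5, sec(θ) = sqrt(z**2 + 25)/5 (absorbing any constant into C).

z/(25*sqrt(z**2 + 25)) + C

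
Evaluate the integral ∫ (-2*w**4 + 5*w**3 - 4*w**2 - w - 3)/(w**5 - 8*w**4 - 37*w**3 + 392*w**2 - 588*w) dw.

log(w)/196 - 3293*log(w - 7)/490 + 555*log(w - 6)/104 - 13*log(w - 2)/360 - 6709*log(w + 7)/11466 + C

Factor the denominator: w*(w - 7)*(w - 6)*(w - 2)*(w + 7).
Partial-fraction decomposition: -6709/(11466*(w + 7)) - 13/(360*(w - 2)) + 555/(104*(w - 6)) - 3293/(490*(w - 7)) + 1/(196*w).
Integrate each term: A/(w−a) contributes A·log|w−a|.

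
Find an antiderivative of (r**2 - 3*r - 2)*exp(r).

Use integration by parts with u = r**2 - 3*r - 2, dv = exp(r) dr, so v = exp(r).
Apply parts 2 times (tabular method): alternate signs, differentiate u down to 0, integrate dv up.

(r**2 - 5*r + 3)*exp(r) + C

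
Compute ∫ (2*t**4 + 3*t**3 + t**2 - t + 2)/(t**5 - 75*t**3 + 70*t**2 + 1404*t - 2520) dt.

409*log(t - 6)/78 - 183*log(t - 5)/44 + 5*log(t - 2)/72 - 497*log(t + 6)/264 + 1277*log(t + 7)/468 + C

Factor the denominator: (t - 6)*(t - 5)*(t - 2)*(t + 6)*(t + 7).
Partial-fraction decomposition: 1277/(468*(t + 7)) - 497/(264*(t + 6)) + 5/(72*(t - 2)) - 183/(44*(t - 5)) + 409/(78*(t - 6)).
Integrate each term: A/(t−a) contributes A·log|t−a|.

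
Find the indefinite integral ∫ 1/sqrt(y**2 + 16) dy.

log(y + sqrt(y**2 + 16)) + C

Substitute y = 4·tan(θ), so dy = 4·sec(θ)^2 dθ and the radical becomes sqrt(y**2 + 16) = 4·sec(θ) by the Pythagorean identity.
Integrate the resulting trig expression in θ, then back-substitute tan(θ) = y/4, sec(θ) = sqrt(y**2 + 16)/4 (absorbing any constant into C).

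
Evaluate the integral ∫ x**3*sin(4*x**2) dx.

-x**2*cos(4*x**2)/8 + sin(4*x**2)/32 + C

Let u = x², du = 2x dx; rewrite as (1/2)∫ u^1·sin(4u) du.
Now integrate by parts 1 time.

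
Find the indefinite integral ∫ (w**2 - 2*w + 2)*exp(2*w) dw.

(2*w**2 - 6*w + 7)*exp(2*w)/4 + C

Use integration by parts with u = w**2 - 2*w + 2, dv = exp(2*w) dw, so v = exp(2*w)/2.
Apply parts 2 times (tabular method): alternate signs, differentiate u down to 0, integrate dv up.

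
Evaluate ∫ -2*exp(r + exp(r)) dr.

-2*exp(exp(r)) + C

Let u = exp(r), so du = (exp(r)) dr.
Rewriting, the integral becomes -2·∫ e^u du = -2·e^u.
Substituting back, u = exp(r).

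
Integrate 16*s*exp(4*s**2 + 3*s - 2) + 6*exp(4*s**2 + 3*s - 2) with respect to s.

Let u = 4*s**2 + 3*s - 2, so du = (8*s + 3) ds.
Rewriting, the integral becomes 2·∫ e^u du = 2·e^u.
Substituting back, u = 4*s**2 + 3*s - 2.

2*exp(4*s**2 + 3*s - 2) + C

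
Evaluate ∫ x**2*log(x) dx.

Use integration by parts with u = log(x), dv = x**2 dx.
Then du = 1/x dx and v = x**3/3.

x**3*log(x)/3 - x**3/9 + C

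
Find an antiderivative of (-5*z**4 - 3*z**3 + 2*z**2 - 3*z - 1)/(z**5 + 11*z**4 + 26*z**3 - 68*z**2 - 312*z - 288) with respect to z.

-478*log(z - 3)/1575 - 2733*log(z + 2)/800 + 1045*log(z + 4)/56 - 5743*log(z + 6)/288 - 43/(40*z + 80) + C

Factor the denominator: (z - 3)*(z + 2)**2*(z + 4)*(z + 6).
Partial-fraction decomposition: -5743/(288*(z + 6)) + 1045/(56*(z + 4)) - 2733/(800*(z + 2)) + 43/(40*(z + 2)**2) - 478/(1575*(z - 3)).
Integrate each term; A/(z−a) gives A·log|z−a|; A/(z−a)² gives −A/(z−a).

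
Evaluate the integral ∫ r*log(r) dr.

Use integration by parts with u = log(r), dv = r dr.
Then du = 1/r dr and v = r**2/2.

r**2*log(r)/2 - r**2/4 + C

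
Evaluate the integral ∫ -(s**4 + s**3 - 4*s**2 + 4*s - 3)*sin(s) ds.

s**4*cos(s) - 4*s**3*sin(s) + s**3*cos(s) - 3*s**2*sin(s) - 16*s**2*cos(s) + 32*s*sin(s) - 2*s*cos(s) + 2*sin(s) + 29*cos(s) + C

Use integration by parts with u = s**4 + s**3 - 4*s**2 + 4*s - 3, dv = -sin(s) ds, so v = cos(s).
Apply parts 4 times (tabular method): alternate signs, differentiate u down to 0, integrate dv up.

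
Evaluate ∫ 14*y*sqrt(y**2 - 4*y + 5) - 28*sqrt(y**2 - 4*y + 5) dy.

14*(y**2 - 4*y + 5)**(3/2)/3 + C

Let u = y**2 - 4*y + 5, so du = (2*y - 4) dy.
Rewriting, the integral becomes 7·∫ √u du = 7·(2/3)u^(3/2).
Substituting back, u = y**2 - 4*y + 5.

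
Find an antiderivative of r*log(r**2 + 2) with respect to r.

Let u = r**2 + 2, so du = (2*r) dr.
The integral becomes (1/2)·∫ log(u) du; integrate by parts with u′=log(u), dv′=du.

r**2*log(r**2 + 2)/2 - r**2/2 + log(r**2 + 2) + C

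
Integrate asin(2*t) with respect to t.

Use integration by parts with u = arcsin(2*t), dv = dt.
Then du = 2/sqrt(-4*t**2 + 1) dt.

t*asin(2*t) + sqrt(-4*t**2 + 1)/2 + C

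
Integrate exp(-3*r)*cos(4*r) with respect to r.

4*exp(-3*r)*sin(4*r)/25 - 3*exp(-3*r)*cos(4*r)/25 + C

Let I denote the integral. Integrate by parts with u = cos(4*r), dv = exp(-3*r) dr, so v = -exp(-3*r)/3: I = -exp(-3*r)*cos(4*r)/3 − (4/3)·∫ exp(-3*r)*sin(4*r) dr.
Apply parts again with u = sin(4*r), dv = exp(-3*r) dr: ∫ exp(-3*r)*sin(4*r) dr = -exp(-3*r)*sin(4*r)/3 + (4/3)·I. Substituting back brings back I: I = 4*exp(-3*r)*sin(4*r)/9 - exp(-3*r)*cos(4*r)/3 − (16/9)·I.
Solving for I: (1 + 16/9)·I equals the remaining terms, so I = (9/25)·(4*exp(-3*r)*sin(4*r)/9 - exp(-3*r)*cos(4*r)/3).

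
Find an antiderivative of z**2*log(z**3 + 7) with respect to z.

Let u = z**3 + 7, so du = (3*z**2) dz.
The integral becomes (1/3)·∫ log(u) du; integrate by parts with u′=log(u), dv′=du.

z**3*log(z**3 + 7)/3 - z**3/3 + 7*log(z**3 + 7)/3 + C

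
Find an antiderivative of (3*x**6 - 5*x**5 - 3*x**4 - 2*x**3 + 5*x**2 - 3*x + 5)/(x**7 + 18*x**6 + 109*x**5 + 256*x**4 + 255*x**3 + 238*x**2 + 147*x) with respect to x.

Factor the denominator: x*(x + 1)*(x + 3)*(x + 7)**2*(x**2 + 1).
Partial-fraction decomposition: 3*(13*x + 9)/(1250*(x**2 + 1)) - 737921/(2205000*(x + 7)) - 26921/(525*(x + 7)**2) + 409/(120*(x + 3)) - 5/(36*(x + 1)) + 5/(147*x).
Integrate each term; A/(x−a) gives A·log|x−a|; the (Bx+D)/(x²+p²) term gives a log and an atan.

5*log(x)/147 - 5*log(x + 1)/36 + 409*log(x + 3)/120 - 737921*log(x + 7)/2205000 + 39*log(x**2 + 1)/2500 + 27*atan(x)/1250 + 26921/(525*x + 3675) + C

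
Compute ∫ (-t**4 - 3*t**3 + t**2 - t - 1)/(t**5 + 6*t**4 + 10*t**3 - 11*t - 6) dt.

-5*log(t - 1)/48 + 11*log(t + 1)/4 - 13*log(t + 2)/3 + 11*log(t + 3)/16 + 3/(4*t + 4) + C

Factor the denominator: (t - 1)*(t + 1)**2*(t + 2)*(t + 3).
Partial-fraction decomposition: 11/(16*(t + 3)) - 13/(3*(t + 2)) + 11/(4*(t + 1)) - 3/(4*(t + 1)**2) - 5/(48*(t - 1)).
Integrate each term; A/(t−a) gives A·log|t−a|; A/(t−a)² gives −A/(t−a).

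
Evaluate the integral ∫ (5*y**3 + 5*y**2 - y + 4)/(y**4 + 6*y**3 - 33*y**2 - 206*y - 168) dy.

Factor the denominator: (y - 6)*(y + 1)*(y + 4)*(y + 7).
Partial-fraction decomposition: 1459/(234*(y + 7)) - 116/(45*(y + 4)) - 5/(126*(y + 1)) + 629/(455*(y - 6)).
Integrate each term: A/(y−a) contributes A·log|y−a|.

629*log(y - 6)/455 - 5*log(y + 1)/126 - 116*log(y + 4)/45 + 1459*log(y + 7)/234 + C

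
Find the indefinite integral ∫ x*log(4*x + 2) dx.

Use integration by parts with u = log(4*x + 2), dv = x dx.
Then du = 4/(4*x + 2) dx and v = x**2/2.

x**2*log(4*x + 2)/2 - x**2/4 + x/4 - log(2*x + 1)/8 + C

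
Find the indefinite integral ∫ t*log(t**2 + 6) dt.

t**2*log(t**2 + 6)/2 - t**2/2 + 3*log(t**2 + 6) + C

Let u = t**2 + 6, so du = (2*t) dt.
The integral becomes (1/2)·∫ log(u) du; integrate by parts with u′=log(u), dv′=du.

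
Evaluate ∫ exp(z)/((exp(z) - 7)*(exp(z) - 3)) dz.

log(exp(z) - 7)/4 - log(exp(z) - 3)/4 + C

Let u = e^z, du = e^z dz.
The integral becomes ∫ du/((u-3)(u-7)); decompose into partial fractions.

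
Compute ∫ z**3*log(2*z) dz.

Use integration by parts with u = log(2*z), dv = z**3 dz.
Then du = 1/z dz and v = z**4/4.

z**4*(log(z) + log(2))/4 - z**4/16 + C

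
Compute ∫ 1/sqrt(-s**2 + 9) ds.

Substitute s = 3·sin(θ), so ds = 3·cos(θ) dθ and the radical becomes sqrt(-s**2 + 9) = 3·cos(θ) by the Pythagorean identity.
Integrate the resulting trig expression in θ, then back-substitute θ = asin(s/3), sin(θ) = s/3, cos(θ) = sqrt(-s**2 + 9)/3 (absorbing any constant into C).

asin(s/3) + C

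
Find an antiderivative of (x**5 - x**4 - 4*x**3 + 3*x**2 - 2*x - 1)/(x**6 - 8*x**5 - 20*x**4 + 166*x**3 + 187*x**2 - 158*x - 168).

6583*log(x - 7)/2112 - 5711*log(x - 6)/2450 - log(x - 1)/150 + 235*log(x + 1)/9408 + 323*log(x + 4)/1650 + 1/(56*x + 56) + C

Factor the denominator: (x - 7)*(x - 6)*(x - 1)*(x + 1)**2*(x + 4).
Partial-fraction decomposition: 323/(1650*(x + 4)) + 235/(9408*(x + 1)) - 1/(56*(x + 1)**2) - 1/(150*(x - 1)) - 5711/(2450*(x - 6)) + 6583/(2112*(x - 7)).
Integrate each term; A/(x−a) gives A·log|x−a|; A/(x−a)² gives −A/(x−a).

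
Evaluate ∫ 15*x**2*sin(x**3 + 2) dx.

-5*cos(x**3 + 2) + C

Let u = x**3 + 2, so du = (3*x**2) dx.
Rewriting, the integral becomes 5·∫ sin(u) du = 5·-cos(u).
Substituting back, u = x**3 + 2.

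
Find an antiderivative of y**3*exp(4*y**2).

(4*y**2 - 1)*exp(4*y**2)/32 + C

Let u = y², du = 2y dy; rewrite as (1/2)∫ u^1·exp(4u) du.
Now integrate by parts 1 time.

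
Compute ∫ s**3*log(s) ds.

Use integration by parts with u = log(s), dv = s**3 ds.
Then du = 1/s ds and v = s**4/4.

s**4*log(s)/4 - s**4/16 + C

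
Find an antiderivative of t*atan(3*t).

Use integration by parts with u = arctan(3*t), dv = t dt.
Then du = 3/(9*t**2 + 1) dt.

t**2*atan(3*t)/2 - t/6 + atan(3*t)/18 + C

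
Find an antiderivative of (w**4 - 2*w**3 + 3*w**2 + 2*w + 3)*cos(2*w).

Use integration by parts with u = w**4 - 2*w**3 + 3*w**2 + 2*w + 3, dv = cos(2*w) dw, so v = sin(2*w)/2.
Apply parts 4 times (tabular method): alternate signs, differentiate u down to 0, integrate dv up.

w**4*sin(2*w)/2 - w**3*sin(2*w) + w**3*cos(2*w) - 3*w**2*cos(2*w)/2 + 5*w*sin(2*w)/2 + 3*sin(2*w)/2 + 5*cos(2*w)/4 + C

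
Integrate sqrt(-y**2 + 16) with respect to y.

Substitute y = 4·sin(θ), so dy = 4·cos(θ) dθ and the radical becomes sqrt(-y**2 + 16) = 4·cos(θ) by the Pythagorean identity.
Integrate the resulting trig expression in θ, then back-substitute θ = asin(y/4), sin(θ) = y/4, cos(θ) = sqrt(-y**2 + 16)/4 (absorbing any constant into C).

y*sqrt(-y**2 + 16)/2 + 8*asin(y/4) + C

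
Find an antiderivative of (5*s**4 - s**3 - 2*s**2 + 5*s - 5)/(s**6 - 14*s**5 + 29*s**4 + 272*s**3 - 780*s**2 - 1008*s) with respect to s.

5*log(s)/1008 + 527*log(s - 7)/28 - 825719*log(s - 6)/44100 - log(s + 1)/196 - 39*log(s + 4)/400 + 6217/(420*s - 2520) + C

Factor the denominator: s*(s - 7)*(s - 6)**2*(s + 1)*(s + 4).
Partial-fraction decomposition: -39/(400*(s + 4)) - 1/(196*(s + 1)) - 825719/(44100*(s - 6)) - 6217/(420*(s - 6)**2) + 527/(28*(s - 7)) + 5/(1008*s).
Integrate each term; A/(s−a) gives A·log|s−a|; A/(s−a)² gives −A/(s−a).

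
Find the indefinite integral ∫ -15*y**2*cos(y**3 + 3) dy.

-5*sin(y**3 + 3) + C

Let u = y**3 + 3, so du = (3*y**2) dy.
Rewriting, the integral becomes -5·∫ cos(u) du = -5·sin(u).
Substituting back, u = y**3 + 3.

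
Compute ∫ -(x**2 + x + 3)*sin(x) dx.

x**2*cos(x) - 2*x*sin(x) + x*cos(x) - sin(x) + cos(x) + C

Use integration by parts with u = x**2 + x + 3, dv = -sin(x) dx, so v = cos(x).
Apply parts 2 times (tabular method): alternate signs, differentiate u down to 0, integrate dv up.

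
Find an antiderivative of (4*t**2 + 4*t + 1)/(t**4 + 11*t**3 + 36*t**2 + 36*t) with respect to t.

log(t)/36 - 9*log(t + 2)/8 + 25*log(t + 3)/9 - 121*log(t + 6)/72 + C

Factor the denominator: t*(t + 2)*(t + 3)*(t + 6).
Partial-fraction decomposition: -121/(72*(t + 6)) + 25/(9*(t + 3)) - 9/(8*(t + 2)) + 1/(36*t).
Integrate each term: A/(t−a) contributes A·log|t−a|.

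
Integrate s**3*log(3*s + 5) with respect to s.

s**4*log(3*s + 5)/4 - s**4/16 + 5*s**3/36 - 25*s**2/72 + 125*s/108 - 625*log(3*s + 5)/324 + C

Use integration by parts with u = log(3*s + 5), dv = s**3 ds.
Then du = 3/(3*s + 5) ds and v = s**4/4.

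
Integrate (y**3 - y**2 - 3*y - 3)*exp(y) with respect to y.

Use integration by parts with u = y**3 - y**2 - 3*y - 3, dv = exp(y) dy, so v = exp(y).
Apply parts 3 times (tabular method): alternate signs, differentiate u down to 0, integrate dv up.

(y**3 - 4*y**2 + 5*y - 8)*exp(y) + C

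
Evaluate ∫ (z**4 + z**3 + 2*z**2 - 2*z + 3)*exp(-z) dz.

(-z**4 - 5*z**3 - 17*z**2 - 32*z - 35)*exp(-z) + C

Use integration by parts with u = z**4 + z**3 + 2*z**2 - 2*z + 3, dv = exp(-z) dz, so v = -exp(-z).
Apply parts 4 times (tabular method): alternate signs, differentiate u down to 0, integrate dv up.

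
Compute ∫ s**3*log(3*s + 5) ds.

Use integration by parts with u = log(3*s + 5), dv = s**3 ds.
Then du = 3/(3*s + 5) ds and v = s**4/4.

s**4*log(3*s + 5)/4 - s**4/16 + 5*s**3/36 - 25*s**2/72 + 125*s/108 - 625*log(3*s + 5)/324 + C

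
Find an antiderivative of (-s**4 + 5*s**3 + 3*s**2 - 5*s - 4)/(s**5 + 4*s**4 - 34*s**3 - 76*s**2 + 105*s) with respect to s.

Factor the denominator: s*(s - 5)*(s - 1)*(s + 3)*(s + 7).
Partial-fraction decomposition: -1969/(1344*(s + 7)) + 89/(192*(s + 3)) + 1/(64*(s - 1)) + 23/(960*(s - 5)) - 4/(105*s).
Integrate each term: A/(s−a) contributes A·log|s−a|.

-4*log(s)/105 + 23*log(s - 5)/960 + log(s - 1)/64 + 89*log(s + 3)/192 - 1969*log(s + 7)/1344 + C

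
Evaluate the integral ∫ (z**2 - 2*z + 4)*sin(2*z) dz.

-z**2*cos(2*z)/2 + z*sin(2*z)/2 + z*cos(2*z) - sin(2*z)/2 - 7*cos(2*z)/4 + C

Use integration by parts with u = z**2 - 2*z + 4, dv = sin(2*z) dz, so v = -cos(2*z)/2.
Apply parts 2 times (tabular method): alternate signs, differentiate u down to 0, integrate dv up.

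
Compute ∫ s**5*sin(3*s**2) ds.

Let u = s², du = 2s ds; rewrite as (1/2)∫ u^2·sin(3u) du.
Now integrate by parts 2 times.

-s**4*cos(3*s**2)/6 + s**2*sin(3*s**2)/9 + cos(3*s**2)/27 + C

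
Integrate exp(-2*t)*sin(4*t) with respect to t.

-exp(-2*t)*sin(4*t)/10 - exp(-2*t)*cos(4*t)/5 + C

Let I denote the integral. Integrate by parts with u = sin(4*t), dv = exp(-2*t) dt, so v = -exp(-2*t)/2: I = -exp(-2*t)*sin(4*t)/2 + 2·∫ exp(-2*t)*cos(4*t) dt.
Apply parts again with u = cos(4*t), dv = exp(-2*t) dt: ∫ exp(-2*t)*cos(4*t) dt = -exp(-2*t)*cos(4*t)/2 − 2·I. Substituting back brings back I: I = -exp(-2*t)*sin(4*t)/2 - exp(-2*t)*cos(4*t) − 4·I.
Solving for I: (1 + 4)·I equals the remaining terms, so I = (1/5)·(-exp(-2*t)*sin(4*t)/2 - exp(-2*t)*cos(4*t)).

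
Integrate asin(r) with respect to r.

Use integration by parts with u = arcsin(r), dv = dr.
Then du = 1/sqrt(-r**2 + 1) dr.

r*asin(r) + sqrt(-r**2 + 1) + C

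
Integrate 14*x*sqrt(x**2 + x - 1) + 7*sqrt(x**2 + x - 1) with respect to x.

Let u = x**2 + x - 1, so du = (2*x + 1) dx.
Rewriting, the integral becomes 7·∫ √u du = 7·(2/3)u^(3/2).
Substituting back, u = x**2 + x - 1.

14*(x**2 + x - 1)**(3/2)/3 + C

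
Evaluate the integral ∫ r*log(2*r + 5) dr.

Use integration by parts with u = log(2*r + 5), dv = r dr.
Then du = 2/(2*r + 5) dr and v = r**2/2.

r**2*log(2*r + 5)/2 - r**2/4 + 5*r/4 - 25*log(2*r + 5)/8 + C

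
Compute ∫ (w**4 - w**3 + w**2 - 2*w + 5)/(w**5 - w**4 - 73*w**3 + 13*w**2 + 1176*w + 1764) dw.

1049*log(w - 7)/630 - 1109*log(w - 6)/936 + 37*log(w + 2)/360 - 16*log(w + 3)/45 + 703*log(w + 7)/910 + C

Factor the denominator: (w - 7)*(w - 6)*(w + 2)*(w + 3)*(w + 7).
Partial-fraction decomposition: 703/(910*(w + 7)) - 16/(45*(w + 3)) + 37/(360*(w + 2)) - 1109/(936*(w - 6)) + 1049/(630*(w - 7)).
Integrate each term: A/(w−a) contributes A·log|w−a|.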